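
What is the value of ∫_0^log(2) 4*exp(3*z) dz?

28/3

Let u = exp(z), so du = exp(z) dz. When z = 0, u = 1; when z = log(2), u = 2.
The integral becomes 4·∫ u**2 du from 1 to 2, with antiderivative 4*u**3/3.
Back in z: F(z) = 4*exp(3*z)/3.
Then F(log(2)) - F(0) = (32/3) - (4/3) = 28/3.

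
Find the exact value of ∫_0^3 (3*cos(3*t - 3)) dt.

Let u = 3*t - 3, so du = 3 dt. When t = 0, u = -3; when t = 3, u = 6.
The integral becomes ∫ cos(u) du from -3 to 6, with antiderivative sin(u).
Back in t: F(t) = sin(3*t - 3).
Then F(3) - F(0) = (sin(6)) - (-sin(3)) = sin(6) + sin(3).

sin(6) + sin(3)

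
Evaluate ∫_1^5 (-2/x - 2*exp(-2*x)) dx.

An antiderivative is F(x) = -2*log(x) + exp(-2*x).
Then F(5) - F(1) = (-2*log(5) + exp(-10)) - (exp(-2)) = -2*log(5) - exp(-2) + exp(-10).

-2*log(5) - exp(-2) + exp(-10)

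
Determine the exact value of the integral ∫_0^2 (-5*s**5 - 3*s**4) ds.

By the power rule, an antiderivative is F(s) = -5*s**6/6 - 3*s**5/5.
Then F(2) - F(0) = (-1088/15) - (0) = -1088/15.

-1088/15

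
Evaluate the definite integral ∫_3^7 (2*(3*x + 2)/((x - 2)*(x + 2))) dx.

2*log(5) + 4*log(3)

Factor the denominator: x**2 - 4 = (x + 2)(x - 2).
Partial fractions: 2*(3*x + 2)/((x - 2)*(x + 2)) = 2/(x + 2) + 4/(x - 2).
An antiderivative is F(x) = 4*log(x - 2) + 2*log(x + 2).
Then F(7) - F(3) = (4*log(3) + 4*log(5)) - (log(25)) = 2*log(5) + 4*log(3).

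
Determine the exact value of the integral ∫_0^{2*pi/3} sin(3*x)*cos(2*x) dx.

Use the identity sin(3*x)cos(2*x) = [sin(5*x) + sin(x)]/2.
An antiderivative is F(x) = -cos(x)/2 - cos(5*x)/10.
Then F(2*pi/3) - F(0) = (3/10) - (-3/5) = 9/10.

9/10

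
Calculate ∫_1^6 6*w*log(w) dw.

-105/2 + 108*log(2) + 108*log(3)

Integrate by parts once (u = ln w, dv = 6*w dw).
An antiderivative is F(w) = 3*w**2*(2*log(w) - 1)/2.
Then F(6) - F(1) = (-54 + 108*log(2) + 108*log(3)) - (-3/2) = -105/2 + 108*log(2) + 108*log(3).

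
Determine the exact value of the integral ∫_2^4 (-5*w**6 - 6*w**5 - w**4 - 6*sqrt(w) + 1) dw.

By the power rule, an antiderivative is F(w) = -5*w**7/7 - w**6 - w**5/5 - 4*w**(3/2) + w.
Then F(4) - F(2) = (-561108/35) - (-5594/35 - 8*sqrt(2)) = -555514/35 + 8*sqrt(2).

-555514/35 + 8*sqrt(2)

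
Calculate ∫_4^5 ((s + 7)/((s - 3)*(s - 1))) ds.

log(81/8)

Factor the denominator: s**2 - 4*s + 3 = (s - 1)(s - 3).
Partial fractions: (s + 7)/((s - 3)*(s - 1)) = -4/(s - 1) + 5/(s - 3).
An antiderivative is F(s) = 5*log(s - 3) - 4*log(s - 1).
Then F(5) - F(4) = (-log(8)) - (-log(81)) = log(81/8).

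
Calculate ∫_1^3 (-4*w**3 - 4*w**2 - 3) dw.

-362/3

By the power rule, an antiderivative is F(w) = -w**4 - 4*w**3/3 - 3*w.
Then F(3) - F(1) = (-126) - (-16/3) = -362/3.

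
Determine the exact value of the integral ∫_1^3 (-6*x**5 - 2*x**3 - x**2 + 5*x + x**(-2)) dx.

-756

By the power rule, an antiderivative is F(x) = -x**6 - x**4/2 - x**3/3 + 5*x**2/2 - 1/x.
Then F(3) - F(1) = (-2269/3) - (-1/3) = -756.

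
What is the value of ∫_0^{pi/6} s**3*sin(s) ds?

Integrate by parts 3 times (u = s^3, dv = sin(s) ds).
An antiderivative is F(s) = -s**3*cos(s) + 3*s**2*sin(s) + 6*s*cos(s) - 6*sin(s).
Then F(pi/6) - F(0) = (-3 - sqrt(3)*pi**3/432 + pi**2/24 + sqrt(3)*pi/2) - (0) = -3 - sqrt(3)*pi**3/432 + pi**2/24 + sqrt(3)*pi/2.

-3 - sqrt(3)*pi**3/432 + pi**2/24 + sqrt(3)*pi/2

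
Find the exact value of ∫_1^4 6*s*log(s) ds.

-45/2 + 96*log(2)

Integrate by parts once (u = ln s, dv = 6*s ds).
An antiderivative is F(s) = 3*s**2*(2*log(s) - 1)/2.
Then F(4) - F(1) = (-24 + 96*log(2)) - (-3/2) = -45/2 + 96*log(2).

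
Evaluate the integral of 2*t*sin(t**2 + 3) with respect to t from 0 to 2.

Let u = t**2 + 3, so du = 2*t dt. When t = 0, u = 3; when t = 2, u = 7.
The integral becomes ∫ sin(u) du from 3 to 7, with antiderivative -cos(u).
Back in t: F(t) = -cos(t**2 + 3).
Then F(2) - F(0) = (-cos(7)) - (-cos(3)) = cos(3) - cos(7).

cos(3) - cos(7)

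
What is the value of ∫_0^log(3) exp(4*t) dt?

Let u = exp(t), so du = exp(t) dt. When t = 0, u = 1; when t = log(3), u = 3.
The integral becomes ∫ u**3 du from 1 to 3, with antiderivative u**4/4.
Back in t: F(t) = exp(4*t)/4.
Then F(log(3)) - F(0) = (81/4) - (1/4) = 20.

20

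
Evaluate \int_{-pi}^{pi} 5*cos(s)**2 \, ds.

Use the identity cos^2(s) = (1 + cos(2*s))/2.
An antiderivative is F(s) = 5*s/2 + 5*sin(2*s)/4.
Then F(pi) - F(-pi) = (5*pi/2) - (-5*pi/2) = 5*pi.

5*pi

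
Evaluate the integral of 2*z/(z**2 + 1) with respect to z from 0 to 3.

Let u = z**2 + 1, so du = 2*z dz. When z = 0, u = 1; when z = 3, u = 10.
The integral becomes ∫ 1/u du from 1 to 10, with antiderivative log(u).
Back in z: F(z) = log(z**2 + 1).
Then F(3) - F(0) = (log(10)) - (0) = log(10).

log(10)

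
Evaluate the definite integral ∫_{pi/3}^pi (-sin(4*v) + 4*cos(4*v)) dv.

3/8 + sqrt(3)/2

An antiderivative is F(v) = sin(4*v) + cos(4*v)/4.
Then F(pi) - F(pi/3) = (1/4) - (-sqrt(3)/2 - 1/8) = 3/8 + sqrt(3)/2.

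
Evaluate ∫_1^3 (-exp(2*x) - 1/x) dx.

-exp(6)/2 - log(3) + exp(2)/2

An antiderivative is F(x) = -exp(2*x)/2 - log(x).
Then F(3) - F(1) = (-exp(6)/2 - log(3)) - (-exp(2)/2) = -exp(6)/2 - log(3) + exp(2)/2.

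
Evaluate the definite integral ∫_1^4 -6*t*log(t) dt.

45/2 - 96*log(2)

Integrate by parts once (u = ln t, dv = -6*t dt).
An antiderivative is F(t) = -3*t**2*(2*log(t) - 1)/2.
Then F(4) - F(1) = (24 - 96*log(2)) - (3/2) = 45/2 - 96*log(2).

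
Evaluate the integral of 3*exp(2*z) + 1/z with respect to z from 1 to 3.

-3*exp(2)/2 + log(3) + 3*exp(6)/2

An antiderivative is F(z) = 3*exp(2*z)/2 + log(z).
Then F(3) - F(1) = (log(3) + 3*exp(6)/2) - (3*exp(2)/2) = -3*exp(2)/2 + log(3) + 3*exp(6)/2.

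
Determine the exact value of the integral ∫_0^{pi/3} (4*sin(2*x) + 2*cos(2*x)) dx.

sqrt(3)/2 + 3

An antiderivative is F(x) = sin(2*x) - 2*cos(2*x).
Then F(pi/3) - F(0) = (sqrt(3)/2 + 1) - (-2) = sqrt(3)/2 + 3.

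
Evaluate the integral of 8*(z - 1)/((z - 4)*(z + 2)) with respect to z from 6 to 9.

Factor the denominator: z**2 - 2*z - 8 = (z + 2)(z - 4).
Partial fractions: 8*(z - 1)/((z - 4)*(z + 2)) = 4/(z + 2) + 4/(z - 4).
An antiderivative is F(z) = 4*log(z - 4) + 4*log(z + 2).
Then F(9) - F(6) = (4*log(5) + 4*log(11)) - (16*log(2)) = -16*log(2) + 4*log(5) + 4*log(11).

-16*log(2) + 4*log(5) + 4*log(11)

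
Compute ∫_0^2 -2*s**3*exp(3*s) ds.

-92*exp(6)/27 - 4/27

Integrate by parts 3 times (u = s^3, dv = -2*exp(3*s) ds).
An antiderivative is F(s) = (-18*s**3 + 18*s**2 - 12*s + 4)*exp(3*s)/27.
Then F(2) - F(0) = (-92*exp(6)/27) - (4/27) = -92*exp(6)/27 - 4/27.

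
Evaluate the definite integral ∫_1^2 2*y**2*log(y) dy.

-14/9 + 16*log(2)/3

Integrate by parts once (u = ln y, dv = 2*y**2 dy).
An antiderivative is F(y) = 2*y**3*(3*log(y) - 1)/9.
Then F(2) - F(1) = (-16/9 + 16*log(2)/3) - (-2/9) = -14/9 + 16*log(2)/3.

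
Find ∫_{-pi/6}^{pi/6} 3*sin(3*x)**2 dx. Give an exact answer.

pi/2

Use the identity sin^2(3*x) = (1 - cos(6*x))/2.
An antiderivative is F(x) = 3*x/2 - sin(6*x)/4.
Then F(pi/6) - F(-pi/6) = (pi/4) - (-pi/4) = pi/2.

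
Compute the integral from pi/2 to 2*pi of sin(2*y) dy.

-1

An antiderivative is F(y) = -cos(2*y)/2.
Then F(2*pi) - F(pi/2) = (-1/2) - (1/2) = -1.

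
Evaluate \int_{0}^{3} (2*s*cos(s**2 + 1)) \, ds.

Let u = s**2 + 1, so du = 2*s ds. When s = 0, u = 1; when s = 3, u = 10.
The integral becomes ∫ cos(u) du from 1 to 10, with antiderivative sin(u).
Back in s: F(s) = sin(s**2 + 1).
Then F(3) - F(0) = (sin(10)) - (sin(1)) = -sin(1) + sin(10).

-sin(1) + sin(10)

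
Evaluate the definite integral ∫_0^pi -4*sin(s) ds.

An antiderivative is F(s) = 4*cos(s).
Then F(pi) - F(0) = (-4) - (4) = -8.

-8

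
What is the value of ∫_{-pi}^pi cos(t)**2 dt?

Use the identity cos^2(t) = (1 + cos(2*t))/2.
An antiderivative is F(t) = t/2 + sin(2*t)/4.
Then F(pi) - F(-pi) = (pi/2) - (-pi/2) = pi.

pi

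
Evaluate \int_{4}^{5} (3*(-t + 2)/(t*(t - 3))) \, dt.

Factor the denominator: t**2 - 3*t = t(t - 3).
Partial fractions: 3*(-t + 2)/(t*(t - 3)) = -2/t - 1/(t - 3).
An antiderivative is F(t) = -2*log(t) - log(t - 3).
Then F(5) - F(4) = (-log(50)) - (-log(16)) = log(8/25).

log(8/25)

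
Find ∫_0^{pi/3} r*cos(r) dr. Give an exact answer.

-1/2 + sqrt(3)*pi/6

Integrate by parts once (u = r, dv = cos(r) dr).
An antiderivative is F(r) = r*sin(r) + cos(r).
Then F(pi/3) - F(0) = (1/2 + sqrt(3)*pi/6) - (1) = -1/2 + sqrt(3)*pi/6.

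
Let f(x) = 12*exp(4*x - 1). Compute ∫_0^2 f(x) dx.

Let u = 4*x - 1, so du = 4 dx. When x = 0, u = -1; when x = 2, u = 7.
The integral becomes 3·∫ exp(u) du from -1 to 7, with antiderivative 3*exp(u).
Back in x: F(x) = 3*exp(4*x - 1).
Then F(2) - F(0) = (3*exp(7)) - (3*exp(-1)) = -(3 - 3*exp(8))*exp(-1).

-(3 - 3*exp(8))*exp(-1)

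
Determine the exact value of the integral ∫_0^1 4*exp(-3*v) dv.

4/3 - 4*exp(-3)/3

An antiderivative is F(v) = -4*exp(-3*v)/3.
Then F(1) - F(0) = (-4*exp(-3)/3) - (-4/3) = 4/3 - 4*exp(-3)/3.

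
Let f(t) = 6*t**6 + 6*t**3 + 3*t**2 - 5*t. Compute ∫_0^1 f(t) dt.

6/7

By the power rule, an antiderivative is F(t) = 6*t**7/7 + 3*t**4/2 + t**3 - 5*t**2/2.
Then F(1) - F(0) = (6/7) - (0) = 6/7.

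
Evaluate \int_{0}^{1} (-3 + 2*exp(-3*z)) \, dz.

-7/3 - 2*exp(-3)/3

An antiderivative is F(z) = -3*z - 2*exp(-3*z)/3.
Then F(1) - F(0) = (-3 - 2*exp(-3)/3) - (-2/3) = -7/3 - 2*exp(-3)/3.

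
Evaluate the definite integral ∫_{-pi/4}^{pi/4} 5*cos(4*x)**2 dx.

Use the identity cos^2(4*x) = (1 + cos(8*x))/2.
An antiderivative is F(x) = 5*x/2 + 5*sin(8*x)/16.
Then F(pi/4) - F(-pi/4) = (5*pi/8) - (-5*pi/8) = 5*pi/4.

5*pi/4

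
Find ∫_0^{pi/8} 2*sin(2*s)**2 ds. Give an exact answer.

-1/4 + pi/8

Use the identity sin^2(2*s) = (1 - cos(4*s))/2.
An antiderivative is F(s) = s - sin(4*s)/4.
Then F(pi/8) - F(0) = (-1/4 + pi/8) - (0) = -1/4 + pi/8.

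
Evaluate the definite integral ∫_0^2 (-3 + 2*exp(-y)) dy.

An antiderivative is F(y) = -3*y - 2*exp(-y).
Then F(2) - F(0) = (-6 - 2*exp(-2)) - (-2) = -4 - 2*exp(-2).

-4 - 2*exp(-2)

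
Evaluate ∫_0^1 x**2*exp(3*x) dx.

-2/27 + 5*exp(3)/27

Integrate by parts twice (u = x^2, dv = exp(3*x) dx).
An antiderivative is F(x) = (9*x**2 - 6*x + 2)*exp(3*x)/27.
Then F(1) - F(0) = (5*exp(3)/27) - (2/27) = -2/27 + 5*exp(3)/27.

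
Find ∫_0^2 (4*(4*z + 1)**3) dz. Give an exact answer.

1640

Let u = 4*z + 1, so du = 4 dz. When z = 0, u = 1; when z = 2, u = 9.
The integral becomes ∫ u**3 du from 1 to 9, with antiderivative u**4/4.
Back in z: F(z) = (4*z + 1)**4/4.
Then F(2) - F(0) = (6561/4) - (1/4) = 1640.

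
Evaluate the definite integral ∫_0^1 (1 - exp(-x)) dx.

An antiderivative is F(x) = x + exp(-x).
Then F(1) - F(0) = (exp(-1) + 1) - (1) = exp(-1).

exp(-1)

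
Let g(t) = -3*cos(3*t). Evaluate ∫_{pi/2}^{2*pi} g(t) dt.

An antiderivative is F(t) = -sin(3*t).
Then F(2*pi) - F(pi/2) = (0) - (1) = -1.

-1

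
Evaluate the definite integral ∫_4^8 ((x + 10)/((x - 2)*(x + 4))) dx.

log(6)

Factor the denominator: x**2 + 2*x - 8 = (x + 4)(x - 2).
Partial fractions: (x + 10)/((x - 2)*(x + 4)) = -1/(x + 4) + 2/(x - 2).
An antiderivative is F(x) = 2*log(x - 2) - log(x + 4).
Then F(8) - F(4) = (log(3)) - (-log(2)) = log(6).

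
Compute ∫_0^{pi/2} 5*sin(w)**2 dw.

5*pi/4

Use the identity sin^2(w) = (1 - cos(2*w))/2.
An antiderivative is F(w) = 5*w/2 - 5*sin(2*w)/4.
Then F(pi/2) - F(0) = (5*pi/4) - (0) = 5*pi/4.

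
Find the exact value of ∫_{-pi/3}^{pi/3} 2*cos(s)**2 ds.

sqrt(3)/2 + 2*pi/3

Use the identity cos^2(s) = (1 + cos(2*s))/2.
An antiderivative is F(s) = s + sin(2*s)/2.
Then F(pi/3) - F(-pi/3) = (sqrt(3)/4 + pi/3) - (-pi/3 - sqrt(3)/4) = sqrt(3)/2 + 2*pi/3.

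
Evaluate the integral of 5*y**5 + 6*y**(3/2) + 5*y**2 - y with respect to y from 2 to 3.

By the power rule, an antiderivative is F(y) = 5*y**6/6 + 12*y**(5/2)/5 + 5*y**3/3 - y**2/2.
Then F(3) - F(2) = (108*sqrt(3)/5 + 648) - (48*sqrt(2)/5 + 194/3) = -48*sqrt(2)/5 + 108*sqrt(3)/5 + 1750/3.

-48*sqrt(2)/5 + 108*sqrt(3)/5 + 1750/3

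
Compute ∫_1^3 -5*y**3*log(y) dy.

25 - 405*log(3)/4

Integrate by parts once (u = ln y, dv = -5*y**3 dy).
An antiderivative is F(y) = -5*y**4*(4*log(y) - 1)/16.
Then F(3) - F(1) = (405/16 - 405*log(3)/4) - (5/16) = 25 - 405*log(3)/4.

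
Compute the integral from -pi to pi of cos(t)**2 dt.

Use the identity cos^2(t) = (1 + cos(2*t))/2.
An antiderivative is F(t) = t/2 + sin(2*t)/4.
Then F(pi) - F(-pi) = (pi/2) - (-pi/2) = pi.

pi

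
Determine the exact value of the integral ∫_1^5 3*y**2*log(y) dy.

Integrate by parts once (u = ln y, dv = 3*y**2 dy).
An antiderivative is F(y) = y**3*(3*log(y) - 1)/3.
Then F(5) - F(1) = (-125/3 + 125*log(5)) - (-1/3) = -124/3 + 125*log(5).

-124/3 + 125*log(5)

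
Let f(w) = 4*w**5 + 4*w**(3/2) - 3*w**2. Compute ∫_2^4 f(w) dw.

13416/5 - 32*sqrt(2)/5

By the power rule, an antiderivative is F(w) = 2*w**6/3 + 8*w**(5/2)/5 - w**3.
Then F(4) - F(2) = (40768/15) - (32*sqrt(2)/5 + 104/3) = 13416/5 - 32*sqrt(2)/5.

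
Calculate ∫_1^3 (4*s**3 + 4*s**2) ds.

344/3

By the power rule, an antiderivative is F(s) = s**4 + 4*s**3/3.
Then F(3) - F(1) = (117) - (7/3) = 344/3.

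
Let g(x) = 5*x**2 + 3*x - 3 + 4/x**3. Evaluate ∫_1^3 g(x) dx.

460/9

By the power rule, an antiderivative is F(x) = 5*x**3/3 + 3*x**2/2 - 3*x - 2/x**2.
Then F(3) - F(1) = (887/18) - (-11/6) = 460/9.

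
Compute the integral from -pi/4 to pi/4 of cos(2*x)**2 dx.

pi/4

Use the identity cos^2(2*x) = (1 + cos(4*x))/2.
An antiderivative is F(x) = x/2 + sin(4*x)/8.
Then F(pi/4) - F(-pi/4) = (pi/8) - (-pi/8) = pi/4.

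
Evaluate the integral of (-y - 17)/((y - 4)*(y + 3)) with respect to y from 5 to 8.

-12*log(2) + 2*log(11)

Factor the denominator: y**2 - y - 12 = (y + 3)(y - 4).
Partial fractions: (-y - 17)/((y - 4)*(y + 3)) = 2/(y + 3) - 3/(y - 4).
An antiderivative is F(y) = -3*log(y - 4) + 2*log(y + 3).
Then F(8) - F(5) = (-6*log(2) + 2*log(11)) - (log(64)) = -12*log(2) + 2*log(11).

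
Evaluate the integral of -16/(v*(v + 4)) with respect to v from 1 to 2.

-4*log(5) + 4*log(3)

Factor the denominator: v**2 + 4*v = (v + 4)v.
Partial fractions: -16/(v*(v + 4)) = 4/(v + 4) - 4/v.
An antiderivative is F(v) = -4*log(v) + 4*log(v + 4).
Then F(2) - F(1) = (log(81)) - (4*log(5)) = -4*log(5) + 4*log(3).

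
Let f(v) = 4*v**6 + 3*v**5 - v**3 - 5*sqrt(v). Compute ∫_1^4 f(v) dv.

951059/84

By the power rule, an antiderivative is F(v) = 4*v**7/7 + v**6/2 - v**4/4 - 10*v**(3/2)/3.
Then F(4) - F(1) = (237712/21) - (-211/84) = 951059/84.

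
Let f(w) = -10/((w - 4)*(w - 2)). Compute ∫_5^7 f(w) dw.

-10*log(3) + 5*log(5)

Factor the denominator: w**2 - 6*w + 8 = (w - 2)(w - 4).
Partial fractions: -10/((w - 4)*(w - 2)) = 5/(w - 2) - 5/(w - 4).
An antiderivative is F(w) = -5*log(w - 4) + 5*log(w - 2).
Then F(7) - F(5) = (-5*log(3) + 5*log(5)) - (5*log(3)) = -10*log(3) + 5*log(5).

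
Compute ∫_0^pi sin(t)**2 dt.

Use the identity sin^2(t) = (1 - cos(2*t))/2.
An antiderivative is F(t) = t/2 - sin(2*t)/4.
Then F(pi) - F(0) = (pi/2) - (0) = pi/2.

pi/2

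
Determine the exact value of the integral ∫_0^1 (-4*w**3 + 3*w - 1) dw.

By the power rule, an antiderivative is F(w) = -w**4 + 3*w**2/2 - w.
Then F(1) - F(0) = (-1/2) - (0) = -1/2.

-1/2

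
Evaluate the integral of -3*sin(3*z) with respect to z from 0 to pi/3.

An antiderivative is F(z) = cos(3*z).
Then F(pi/3) - F(0) = (-1) - (1) = -2.

-2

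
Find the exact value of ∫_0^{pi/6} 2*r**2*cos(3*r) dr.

Integrate by parts twice (u = r^2, dv = 2*cos(3*r) dr).
An antiderivative is F(r) = 2*r**2*sin(3*r)/3 + 4*r*cos(3*r)/9 - 4*sin(3*r)/27.
Then F(pi/6) - F(0) = (-4/27 + pi**2/54) - (0) = -4/27 + pi**2/54.

-4/27 + pi**2/54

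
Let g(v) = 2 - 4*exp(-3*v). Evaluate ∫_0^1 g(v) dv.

4*exp(-3)/3 + 2/3

An antiderivative is F(v) = 2*v + 4*exp(-3*v)/3.
Then F(1) - F(0) = (4*exp(-3)/3 + 2) - (4/3) = 4*exp(-3)/3 + 2/3.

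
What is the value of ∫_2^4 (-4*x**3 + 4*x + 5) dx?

By the power rule, an antiderivative is F(x) = -x**4 + 2*x**2 + 5*x.
Then F(4) - F(2) = (-204) - (2) = -206.

-206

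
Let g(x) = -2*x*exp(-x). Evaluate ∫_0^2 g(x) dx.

-2 + 6*exp(-2)

Integrate by parts once (u = x, dv = -2*exp(-x) dx).
An antiderivative is F(x) = (2*x + 2)*exp(-x).
Then F(2) - F(0) = (6*exp(-2)) - (2) = -2 + 6*exp(-2).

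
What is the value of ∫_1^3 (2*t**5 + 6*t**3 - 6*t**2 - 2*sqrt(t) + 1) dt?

314 - 4*sqrt(3)

By the power rule, an antiderivative is F(t) = t**6/3 + 3*t**4/2 - 4*t**(3/2)/3 - 2*t**3 + t.
Then F(3) - F(1) = (627/2 - 4*sqrt(3)) - (-1/2) = 314 - 4*sqrt(3).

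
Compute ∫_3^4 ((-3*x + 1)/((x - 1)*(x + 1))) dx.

Factor the denominator: x**2 - 1 = (x + 1)(x - 1).
Partial fractions: (-3*x + 1)/((x - 1)*(x + 1)) = -2/(x + 1) - 1/(x - 1).
An antiderivative is F(x) = -log(x - 1) - 2*log(x + 1).
Then F(4) - F(3) = (-log(75)) - (-log(32)) = log(32/75).

log(32/75)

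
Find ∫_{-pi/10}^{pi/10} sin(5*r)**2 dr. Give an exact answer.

Use the identity sin^2(5*r) = (1 - cos(10*r))/2.
An antiderivative is F(r) = r/2 - sin(10*r)/20.
Then F(pi/10) - F(-pi/10) = (pi/20) - (-pi/20) = pi/10.

pi/10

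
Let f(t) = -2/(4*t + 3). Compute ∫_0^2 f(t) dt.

-log(11)/2 + log(3)/2

An antiderivative is F(t) = -log(4*t + 3)/2.
Then F(2) - F(0) = (-log(11)/2) - (-log(3)/2) = -log(11)/2 + log(3)/2.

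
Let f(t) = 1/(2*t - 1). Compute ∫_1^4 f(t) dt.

An antiderivative is F(t) = log(2*t - 1)/2.
Then F(4) - F(1) = (log(7)/2) - (0) = log(7)/2.

log(7)/2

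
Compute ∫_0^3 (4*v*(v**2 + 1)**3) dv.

Let u = v**2 + 1, so du = 2*v dv. When v = 0, u = 1; when v = 3, u = 10.
The integral becomes 2·∫ u**3 du from 1 to 10, with antiderivative u**4/2.
Back in v: F(v) = (v**2 + 1)**4/2.
Then F(3) - F(0) = (5000) - (1/2) = 9999/2.

9999/2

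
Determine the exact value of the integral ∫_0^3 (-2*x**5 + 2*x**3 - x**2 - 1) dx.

-429/2

By the power rule, an antiderivative is F(x) = -x**6/3 + x**4/2 - x**3/3 - x.
Then F(3) - F(0) = (-429/2) - (0) = -429/2.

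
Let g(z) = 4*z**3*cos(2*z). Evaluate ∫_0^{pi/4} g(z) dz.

Integrate by parts 3 times (u = z^3, dv = 4*cos(2*z) dz).
An antiderivative is F(z) = 2*z**3*sin(2*z) + 3*z**2*cos(2*z) - 3*z*sin(2*z) - 3*cos(2*z)/2.
Then F(pi/4) - F(0) = (pi*(-24 + pi**2)/32) - (-3/2) = -3*pi/4 + pi**3/32 + 3/2.

-3*pi/4 + pi**3/32 + 3/2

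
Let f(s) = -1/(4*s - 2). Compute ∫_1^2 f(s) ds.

-log(6)/4 + log(2)/4

An antiderivative is F(s) = -log(4*s - 2)/4.
Then F(2) - F(1) = (-log(6)/4) - (-log(2)/4) = -log(6)/4 + log(2)/4.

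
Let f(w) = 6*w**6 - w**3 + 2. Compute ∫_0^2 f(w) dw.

By the power rule, an antiderivative is F(w) = 6*w**7/7 - w**4/4 + 2*w.
Then F(2) - F(0) = (768/7) - (0) = 768/7.

768/7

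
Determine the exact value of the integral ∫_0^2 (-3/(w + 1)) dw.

-log(27)

An antiderivative is F(w) = -3*log(w + 1).
Then F(2) - F(0) = (-log(27)) - (0) = -log(27).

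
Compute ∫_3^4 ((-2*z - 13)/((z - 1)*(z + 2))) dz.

Factor the denominator: z**2 + z - 2 = (z + 2)(z - 1).
Partial fractions: (-2*z - 13)/((z - 1)*(z + 2)) = 3/(z + 2) - 5/(z - 1).
An antiderivative is F(z) = -5*log(z - 1) + 3*log(z + 2).
Then F(4) - F(3) = (log(8/9)) - (-5*log(2) + 3*log(5)) = -3*log(5) - 2*log(3) + 8*log(2).

-3*log(5) - 2*log(3) + 8*log(2)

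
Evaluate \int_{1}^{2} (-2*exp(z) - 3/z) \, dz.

An antiderivative is F(z) = -2*exp(z) - 3*log(z).
Then F(2) - F(1) = (-2*exp(2) - log(8)) - (-2*exp(1)) = -2*exp(2) - log(8) + 2*exp(1).

-2*exp(2) - log(8) + 2*exp(1)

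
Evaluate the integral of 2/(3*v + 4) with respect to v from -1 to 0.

4*log(2)/3

An antiderivative is F(v) = 2*log(3*v + 4)/3.
Then F(0) - F(-1) = (4*log(2)/3) - (0) = 4*log(2)/3.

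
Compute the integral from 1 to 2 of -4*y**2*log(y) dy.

28/9 - 32*log(2)/3

Integrate by parts once (u = ln y, dv = -4*y**2 dy).
An antiderivative is F(y) = -4*y**3*(3*log(y) - 1)/9.
Then F(2) - F(1) = (32/9 - 32*log(2)/3) - (4/9) = 28/9 - 32*log(2)/3.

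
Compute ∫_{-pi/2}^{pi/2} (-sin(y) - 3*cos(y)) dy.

An antiderivative is F(y) = -3*sin(y) + cos(y).
Then F(pi/2) - F(-pi/2) = (-3) - (3) = -6.

-6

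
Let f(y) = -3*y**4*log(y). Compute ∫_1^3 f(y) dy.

Integrate by parts once (u = ln y, dv = -3*y**4 dy).
An antiderivative is F(y) = -3*y**5*(5*log(y) - 1)/25.
Then F(3) - F(1) = (729/25 - 729*log(3)/5) - (3/25) = 726/25 - 729*log(3)/5.

726/25 - 729*log(3)/5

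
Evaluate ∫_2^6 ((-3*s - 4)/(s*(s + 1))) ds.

-5*log(3) + log(7)

Factor the denominator: s**2 + s = (s + 1)s.
Partial fractions: (-3*s - 4)/(s*(s + 1)) = 1/(s + 1) - 4/s.
An antiderivative is F(s) = -4*log(s) + log(s + 1).
Then F(6) - F(2) = (-4*log(3) - 4*log(2) + log(7)) - (log(3/16)) = -5*log(3) + log(7).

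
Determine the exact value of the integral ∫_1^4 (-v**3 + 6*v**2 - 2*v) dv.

189/4

By the power rule, an antiderivative is F(v) = -v**4/4 + 2*v**3 - v**2.
Then F(4) - F(1) = (48) - (3/4) = 189/4.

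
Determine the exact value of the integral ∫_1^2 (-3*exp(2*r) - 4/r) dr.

-3*exp(4)/2 - log(16) + 3*exp(2)/2

An antiderivative is F(r) = -3*exp(2*r)/2 - 4*log(r).
Then F(2) - F(1) = (-3*exp(4)/2 - log(16)) - (-3*exp(2)/2) = -3*exp(4)/2 - log(16) + 3*exp(2)/2.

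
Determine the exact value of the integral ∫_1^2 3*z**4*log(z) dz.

Integrate by parts once (u = ln z, dv = 3*z**4 dz).
An antiderivative is F(z) = 3*z**5*(5*log(z) - 1)/25.
Then F(2) - F(1) = (-96/25 + 96*log(2)/5) - (-3/25) = -93/25 + 96*log(2)/5.

-93/25 + 96*log(2)/5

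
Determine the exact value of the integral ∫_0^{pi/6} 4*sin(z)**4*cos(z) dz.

1/40

Let u = sin(z), so du = cos(z) dz. When z = 0, u = 0; when z = pi/6, u = 1/2.
The integral becomes 4·∫ u**4 du from 0 to 1/2, with antiderivative 4*u**5/5.
Back in z: F(z) = 4*sin(z)**5/5.
Then F(pi/6) - F(0) = (1/40) - (0) = 1/40.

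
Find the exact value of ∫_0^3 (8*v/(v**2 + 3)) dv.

8*log(2)

Let u = v**2 + 3, so du = 2*v dv. When v = 0, u = 3; when v = 3, u = 12.
The integral becomes 4·∫ 1/u du from 3 to 12, with antiderivative 4*log(u).
Back in v: F(v) = 4*log(v**2 + 3).
Then F(3) - F(0) = (4*log(3) + 8*log(2)) - (log(81)) = 8*log(2).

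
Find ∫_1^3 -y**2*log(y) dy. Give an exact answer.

26/9 - 9*log(3)

Integrate by parts once (u = ln y, dv = -y**2 dy).
An antiderivative is F(y) = -y**3*(3*log(y) - 1)/9.
Then F(3) - F(1) = (3 - 9*log(3)) - (1/9) = 26/9 - 9*log(3).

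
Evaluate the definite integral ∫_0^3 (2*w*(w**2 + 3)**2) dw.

567

Let u = w**2 + 3, so du = 2*w dw. When w = 0, u = 3; when w = 3, u = 12.
The integral becomes ∫ u**2 du from 3 to 12, with antiderivative u**3/3.
Back in w: F(w) = (w**2 + 3)**3/3.
Then F(3) - F(0) = (576) - (9) = 567.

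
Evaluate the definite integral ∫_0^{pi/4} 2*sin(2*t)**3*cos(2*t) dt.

1/4

Let u = sin(2*t), so du = 2*cos(2*t) dt. When t = 0, u = 0; when t = pi/4, u = 1.
The integral becomes ∫ u**3 du from 0 to 1, with antiderivative u**4/4.
Back in t: F(t) = sin(2*t)**4/4.
Then F(pi/4) - F(0) = (1/4) - (0) = 1/4.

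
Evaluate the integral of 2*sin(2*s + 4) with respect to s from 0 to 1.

-cos(6) + cos(4)

Let u = 2*s + 4, so du = 2 ds. When s = 0, u = 4; when s = 1, u = 6.
The integral becomes ∫ sin(u) du from 4 to 6, with antiderivative -cos(u).
Back in s: F(s) = -cos(2*s + 4).
Then F(1) - F(0) = (-cos(6)) - (-cos(4)) = -cos(6) + cos(4).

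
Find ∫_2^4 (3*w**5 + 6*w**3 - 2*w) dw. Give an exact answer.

By the power rule, an antiderivative is F(w) = w**6/2 + 3*w**4/2 - w**2.
Then F(4) - F(2) = (2416) - (52) = 2364.

2364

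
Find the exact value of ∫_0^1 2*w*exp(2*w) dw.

1/2 + exp(2)/2

Integrate by parts once (u = w, dv = 2*exp(2*w) dw).
An antiderivative is F(w) = (2*w - 1)*exp(2*w)/2.
Then F(1) - F(0) = (exp(2)/2) - (-1/2) = 1/2 + exp(2)/2.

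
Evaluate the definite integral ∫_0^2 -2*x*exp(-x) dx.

-2 + 6*exp(-2)

Integrate by parts once (u = x, dv = -2*exp(-x) dx).
An antiderivative is F(x) = (2*x + 2)*exp(-x).
Then F(2) - F(0) = (6*exp(-2)) - (2) = -2 + 6*exp(-2).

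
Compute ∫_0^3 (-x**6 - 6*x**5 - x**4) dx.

By the power rule, an antiderivative is F(x) = -x**7/7 - x**6 - x**5/5.
Then F(3) - F(0) = (-38151/35) - (0) = -38151/35.

-38151/35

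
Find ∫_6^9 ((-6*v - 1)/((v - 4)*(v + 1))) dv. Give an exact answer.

-6*log(5) + log(7) + 4*log(2)

Factor the denominator: v**2 - 3*v - 4 = (v + 1)(v - 4).
Partial fractions: (-6*v - 1)/((v - 4)*(v + 1)) = -1/(v + 1) - 5/(v - 4).
An antiderivative is F(v) = -5*log(v - 4) - log(v + 1).
Then F(9) - F(6) = (-6*log(5) - log(2)) - (-5*log(2) - log(7)) = -6*log(5) + log(7) + 4*log(2).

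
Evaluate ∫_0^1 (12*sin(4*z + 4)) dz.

Let u = 4*z + 4, so du = 4 dz. When z = 0, u = 4; when z = 1, u = 8.
The integral becomes 3·∫ sin(u) du from 4 to 8, with antiderivative -3*cos(u).
Back in z: F(z) = -3*cos(4*z + 4).
Then F(1) - F(0) = (-3*cos(8)) - (-3*cos(4)) = 3*cos(4) - 3*cos(8).

3*cos(4) - 3*cos(8)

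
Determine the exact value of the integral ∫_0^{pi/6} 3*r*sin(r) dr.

Integrate by parts once (u = r, dv = 3*sin(r) dr).
An antiderivative is F(r) = -3*r*cos(r) + 3*sin(r).
Then F(pi/6) - F(0) = (-sqrt(3)*pi/4 + 3/2) - (0) = -sqrt(3)*pi/4 + 3/2.

-sqrt(3)*pi/4 + 3/2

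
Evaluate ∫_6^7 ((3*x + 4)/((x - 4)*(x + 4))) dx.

Factor the denominator: x**2 - 16 = (x + 4)(x - 4).
Partial fractions: (3*x + 4)/((x - 4)*(x + 4)) = 1/(x + 4) + 2/(x - 4).
An antiderivative is F(x) = 2*log(x - 4) + log(x + 4).
Then F(7) - F(6) = (log(99)) - (log(40)) = log(99/40).

log(99/40)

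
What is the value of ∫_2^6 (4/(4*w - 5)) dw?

log(19/3)

An antiderivative is F(w) = log(4*w - 5).
Then F(6) - F(2) = (log(19)) - (log(3)) = log(19/3).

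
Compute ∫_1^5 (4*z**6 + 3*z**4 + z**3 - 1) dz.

By the power rule, an antiderivative is F(z) = 4*z**7/7 + 3*z**5/5 + z**4/4 - z.
Then F(5) - F(1) = (1306735/28) - (59/140) = 1633404/35.

1633404/35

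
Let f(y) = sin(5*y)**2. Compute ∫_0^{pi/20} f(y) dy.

Use the identity sin^2(5*y) = (1 - cos(10*y))/2.
An antiderivative is F(y) = y/2 - sin(10*y)/20.
Then F(pi/20) - F(0) = (-1/20 + pi/40) - (0) = -1/20 + pi/40.

-1/20 + pi/40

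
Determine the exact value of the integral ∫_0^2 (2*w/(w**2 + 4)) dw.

Let u = w**2 + 4, so du = 2*w dw. When w = 0, u = 4; when w = 2, u = 8.
The integral becomes ∫ 1/u du from 4 to 8, with antiderivative log(u).
Back in w: F(w) = log(w**2 + 4).
Then F(2) - F(0) = (log(8)) - (log(4)) = log(2).

log(2)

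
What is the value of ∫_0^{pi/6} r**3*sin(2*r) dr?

Integrate by parts 3 times (u = r^3, dv = sin(2*r) dr).
An antiderivative is F(r) = -r**3*cos(2*r)/2 + 3*r**2*sin(2*r)/4 + 3*r*cos(2*r)/4 - 3*sin(2*r)/8.
Then F(pi/6) - F(0) = (-3*sqrt(3)/16 - pi**3/864 + sqrt(3)*pi**2/96 + pi/16) - (0) = -3*sqrt(3)/16 - pi**3/864 + sqrt(3)*pi**2/96 + pi/16.

-3*sqrt(3)/16 - pi**3/864 + sqrt(3)*pi**2/96 + pi/16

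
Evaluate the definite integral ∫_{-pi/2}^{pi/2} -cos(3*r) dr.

2/3

An antiderivative is F(r) = -sin(3*r)/3.
Then F(pi/2) - F(-pi/2) = (1/3) - (-1/3) = 2/3.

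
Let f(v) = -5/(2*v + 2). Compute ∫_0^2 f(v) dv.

-5*log(3)/2

An antiderivative is F(v) = -5*log(2*v + 2)/2.
Then F(2) - F(0) = (-5*log(6)/2) - (-5*log(2)/2) = -5*log(3)/2.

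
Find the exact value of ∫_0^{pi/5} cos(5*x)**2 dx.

Use the identity cos^2(5*x) = (1 + cos(10*x))/2.
An antiderivative is F(x) = x/2 + sin(10*x)/20.
Then F(pi/5) - F(0) = (pi/10) - (0) = pi/10.

pi/10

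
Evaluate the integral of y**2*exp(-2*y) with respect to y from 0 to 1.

Integrate by parts twice (u = y^2, dv = exp(-2*y) dy).
An antiderivative is F(y) = (-2*y**2 - 2*y - 1)*exp(-2*y)/4.
Then F(1) - F(0) = (-5*exp(-2)/4) - (-1/4) = (-5 + exp(2))*exp(-2)/4.

(-5 + exp(2))*exp(-2)/4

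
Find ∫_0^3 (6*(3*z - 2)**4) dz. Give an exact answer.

Let u = 3*z - 2, so du = 3 dz. When z = 0, u = -2; when z = 3, u = 7.
The integral becomes 2·∫ u**4 du from -2 to 7, with antiderivative 2*u**5/5.
Back in z: F(z) = 2*(3*z - 2)**5/5.
Then F(3) - F(0) = (33614/5) - (-64/5) = 33678/5.

33678/5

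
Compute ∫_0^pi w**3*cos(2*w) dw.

3*pi**2/4

Integrate by parts 3 times (u = w^3, dv = cos(2*w) dw).
An antiderivative is F(w) = w**3*sin(2*w)/2 + 3*w**2*cos(2*w)/4 - 3*w*sin(2*w)/4 - 3*cos(2*w)/8.
Then F(pi) - F(0) = (-3/8 + 3*pi**2/4) - (-3/8) = 3*pi**2/4.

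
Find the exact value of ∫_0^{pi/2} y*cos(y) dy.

-1 + pi/2

Integrate by parts once (u = y, dv = cos(y) dy).
An antiderivative is F(y) = y*sin(y) + cos(y).
Then F(pi/2) - F(0) = (pi/2) - (1) = -1 + pi/2.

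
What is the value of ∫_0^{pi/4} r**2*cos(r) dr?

sqrt(2)*(-32 + pi**2 + 8*pi)/32

Integrate by parts twice (u = r^2, dv = cos(r) dr).
An antiderivative is F(r) = r**2*sin(r) + 2*r*cos(r) - 2*sin(r).
Then F(pi/4) - F(0) = (sqrt(2)*(-32 + pi**2 + 8*pi)/32) - (0) = sqrt(2)*(-32 + pi**2 + 8*pi)/32.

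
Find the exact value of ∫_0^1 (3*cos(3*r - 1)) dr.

sin(1) + sin(2)

Let u = 3*r - 1, so du = 3 dr. When r = 0, u = -1; when r = 1, u = 2.
The integral becomes ∫ cos(u) du from -1 to 2, with antiderivative sin(u).
Back in r: F(r) = sin(3*r - 1).
Then F(1) - F(0) = (sin(2)) - (-sin(1)) = sin(1) + sin(2).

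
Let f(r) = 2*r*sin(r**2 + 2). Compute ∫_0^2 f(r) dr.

-cos(6) + cos(2)

Let u = r**2 + 2, so du = 2*r dr. When r = 0, u = 2; when r = 2, u = 6.
The integral becomes ∫ sin(u) du from 2 to 6, with antiderivative -cos(u).
Back in r: F(r) = -cos(r**2 + 2).
Then F(2) - F(0) = (-cos(6)) - (-cos(2)) = -cos(6) + cos(2).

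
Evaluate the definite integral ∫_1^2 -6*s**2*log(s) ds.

Integrate by parts once (u = ln s, dv = -6*s**2 ds).
An antiderivative is F(s) = -2*s**3*(3*log(s) - 1)/3.
Then F(2) - F(1) = (16/3 - 16*log(2)) - (2/3) = 14/3 - 16*log(2).

14/3 - 16*log(2)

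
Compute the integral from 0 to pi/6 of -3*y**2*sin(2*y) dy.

-sqrt(3)*pi/8 + pi**2/48 + 3/8

Integrate by parts twice (u = y^2, dv = -3*sin(2*y) dy).
An antiderivative is F(y) = 3*y**2*cos(2*y)/2 - 3*y*sin(2*y)/2 - 3*cos(2*y)/4.
Then F(pi/6) - F(0) = (-sqrt(3)*pi/8 - 3/8 + pi**2/48) - (-3/4) = -sqrt(3)*pi/8 + pi**2/48 + 3/8.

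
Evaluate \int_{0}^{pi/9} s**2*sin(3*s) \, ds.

Integrate by parts twice (u = s^2, dv = sin(3*s) ds).
An antiderivative is F(s) = -s**2*cos(3*s)/3 + 2*s*sin(3*s)/9 + 2*cos(3*s)/27.
Then F(pi/9) - F(0) = (-pi**2/486 + 1/27 + sqrt(3)*pi/81) - (2/27) = -1/27 - pi**2/486 + sqrt(3)*pi/81.

-1/27 - pi**2/486 + sqrt(3)*pi/81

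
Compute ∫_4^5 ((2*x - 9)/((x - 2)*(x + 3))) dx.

-3*log(7) - log(3) + 10*log(2)

Factor the denominator: x**2 + x - 6 = (x + 3)(x - 2).
Partial fractions: (2*x - 9)/((x - 2)*(x + 3)) = 3/(x + 3) - 1/(x - 2).
An antiderivative is F(x) = -log(x - 2) + 3*log(x + 3).
Then F(5) - F(4) = (-log(3) + 9*log(2)) - (-log(2) + 3*log(7)) = -3*log(7) - log(3) + 10*log(2).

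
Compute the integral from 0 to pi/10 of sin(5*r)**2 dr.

pi/20

Use the identity sin^2(5*r) = (1 - cos(10*r))/2.
An antiderivative is F(r) = r/2 - sin(10*r)/20.
Then F(pi/10) - F(0) = (pi/20) - (0) = pi/20.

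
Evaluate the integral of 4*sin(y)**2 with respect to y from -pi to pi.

4*pi

Use the identity sin^2(y) = (1 - cos(2*y))/2.
An antiderivative is F(y) = 2*y - sin(2*y).
Then F(pi) - F(-pi) = (2*pi) - (-2*pi) = 4*pi.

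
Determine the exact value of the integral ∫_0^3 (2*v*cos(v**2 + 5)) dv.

Let u = v**2 + 5, so du = 2*v dv. When v = 0, u = 5; when v = 3, u = 14.
The integral becomes ∫ cos(u) du from 5 to 14, with antiderivative sin(u).
Back in v: F(v) = sin(v**2 + 5).
Then F(3) - F(0) = (sin(14)) - (sin(5)) = -sin(5) + sin(14).

-sin(5) + sin(14)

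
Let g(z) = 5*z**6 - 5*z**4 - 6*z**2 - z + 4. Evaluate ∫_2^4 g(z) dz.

By the power rule, an antiderivative is F(z) = 5*z**7/7 - z**5 - 2*z**3 - z**2/2 + 4*z.
Then F(4) - F(2) = (73912/7) - (346/7) = 73566/7.

73566/7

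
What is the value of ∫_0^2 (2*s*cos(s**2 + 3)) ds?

-sin(3) + sin(7)

Let u = s**2 + 3, so du = 2*s ds. When s = 0, u = 3; when s = 2, u = 7.
The integral becomes ∫ cos(u) du from 3 to 7, with antiderivative sin(u).
Back in s: F(s) = sin(s**2 + 3).
Then F(2) - F(0) = (sin(7)) - (sin(3)) = -sin(3) + sin(7).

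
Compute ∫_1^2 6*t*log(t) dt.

-9/2 + 12*log(2)

Integrate by parts once (u = ln t, dv = 6*t dt).
An antiderivative is F(t) = 3*t**2*(2*log(t) - 1)/2.
Then F(2) - F(1) = (-6 + 12*log(2)) - (-3/2) = -9/2 + 12*log(2).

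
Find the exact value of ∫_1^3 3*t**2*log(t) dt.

-26/3 + 27*log(3)

Integrate by parts once (u = ln t, dv = 3*t**2 dt).
An antiderivative is F(t) = t**3*(3*log(t) - 1)/3.
Then F(3) - F(1) = (-9 + 27*log(3)) - (-1/3) = -26/3 + 27*log(3).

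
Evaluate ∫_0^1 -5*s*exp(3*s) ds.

Integrate by parts once (u = s, dv = -5*exp(3*s) ds).
An antiderivative is F(s) = (-15*s + 5)*exp(3*s)/9.
Then F(1) - F(0) = (-10*exp(3)/9) - (5/9) = -10*exp(3)/9 - 5/9.

-10*exp(3)/9 - 5/9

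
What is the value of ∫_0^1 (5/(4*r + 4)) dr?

An antiderivative is F(r) = 5*log(4*r + 4)/4.
Then F(1) - F(0) = (15*log(2)/4) - (5*log(2)/2) = 5*log(2)/4.

5*log(2)/4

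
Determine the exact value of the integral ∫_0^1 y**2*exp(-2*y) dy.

(-5 + exp(2))*exp(-2)/4

Integrate by parts twice (u = y^2, dv = exp(-2*y) dy).
An antiderivative is F(y) = (-2*y**2 - 2*y - 1)*exp(-2*y)/4.
Then F(1) - F(0) = (-5*exp(-2)/4) - (-1/4) = (-5 + exp(2))*exp(-2)/4.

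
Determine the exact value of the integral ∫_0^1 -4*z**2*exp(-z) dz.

-8 + 20*exp(-1)

Integrate by parts twice (u = z^2, dv = -4*exp(-z) dz).
An antiderivative is F(z) = (4*z**2 + 8*z + 8)*exp(-z).
Then F(1) - F(0) = (20*exp(-1)) - (8) = -8 + 20*exp(-1).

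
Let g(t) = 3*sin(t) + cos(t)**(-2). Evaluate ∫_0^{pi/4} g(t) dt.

An antiderivative is F(t) = -3*cos(t) + tan(t).
Then F(pi/4) - F(0) = (1 - 3*sqrt(2)/2) - (-3) = 4 - 3*sqrt(2)/2.

4 - 3*sqrt(2)/2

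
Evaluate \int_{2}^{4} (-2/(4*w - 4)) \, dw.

An antiderivative is F(w) = -log(4*w - 4)/2.
Then F(4) - F(2) = (-log(12)/2) - (-log(2)) = -log(12)/2 + log(2).

-log(12)/2 + log(2)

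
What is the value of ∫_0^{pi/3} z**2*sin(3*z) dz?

Integrate by parts twice (u = z^2, dv = sin(3*z) dz).
An antiderivative is F(z) = -z**2*cos(3*z)/3 + 2*z*sin(3*z)/9 + 2*cos(3*z)/27.
Then F(pi/3) - F(0) = (-2/27 + pi**2/27) - (2/27) = -4/27 + pi**2/27.

-4/27 + pi**2/27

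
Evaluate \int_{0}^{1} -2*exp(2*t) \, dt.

An antiderivative is F(t) = -exp(2*t).
Then F(1) - F(0) = (-exp(2)) - (-1) = 1 - exp(2).

1 - exp(2)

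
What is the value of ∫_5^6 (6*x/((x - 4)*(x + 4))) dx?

Factor the denominator: x**2 - 16 = (x + 4)(x - 4).
Partial fractions: 6*x/((x - 4)*(x + 4)) = 3/(x + 4) + 3/(x - 4).
An antiderivative is F(x) = 3*log(x - 4) + 3*log(x + 4).
Then F(6) - F(5) = (6*log(2) + 3*log(5)) - (6*log(3)) = -6*log(3) + 6*log(2) + 3*log(5).

-6*log(3) + 6*log(2) + 3*log(5)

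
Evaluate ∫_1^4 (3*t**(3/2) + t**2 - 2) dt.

By the power rule, an antiderivative is F(t) = 6*t**(5/2)/5 + t**3/3 - 2*t.
Then F(4) - F(1) = (776/15) - (-7/15) = 261/5.

261/5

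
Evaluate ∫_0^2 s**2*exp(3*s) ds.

Integrate by parts twice (u = s^2, dv = exp(3*s) ds).
An antiderivative is F(s) = (9*s**2 - 6*s + 2)*exp(3*s)/27.
Then F(2) - F(0) = (26*exp(6)/27) - (2/27) = -2/27 + 26*exp(6)/27.

-2/27 + 26*exp(6)/27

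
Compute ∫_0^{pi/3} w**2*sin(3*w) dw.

-4/27 + pi**2/27

Integrate by parts twice (u = w^2, dv = sin(3*w) dw).
An antiderivative is F(w) = -w**2*cos(3*w)/3 + 2*w*sin(3*w)/9 + 2*cos(3*w)/27.
Then F(pi/3) - F(0) = (-2/27 + pi**2/27) - (2/27) = -4/27 + pi**2/27.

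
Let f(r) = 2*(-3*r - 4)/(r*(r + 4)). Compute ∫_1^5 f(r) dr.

-8*log(3) + 2*log(5)

Factor the denominator: r**2 + 4*r = (r + 4)r.
Partial fractions: 2*(-3*r - 4)/(r*(r + 4)) = -4/(r + 4) - 2/r.
An antiderivative is F(r) = -2*log(r) - 4*log(r + 4).
Then F(5) - F(1) = (-8*log(3) - 2*log(5)) - (-4*log(5)) = -8*log(3) + 2*log(5).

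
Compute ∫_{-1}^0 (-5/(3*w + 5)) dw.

-5*log(5)/3 + 5*log(2)/3

An antiderivative is F(w) = -5*log(3*w + 5)/3.
Then F(0) - F(-1) = (-5*log(5)/3) - (-5*log(2)/3) = -5*log(5)/3 + 5*log(2)/3.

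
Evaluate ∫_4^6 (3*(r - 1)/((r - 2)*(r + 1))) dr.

Factor the denominator: r**2 - r - 2 = (r + 1)(r - 2).
Partial fractions: 3*(r - 1)/((r - 2)*(r + 1)) = 2/(r + 1) + 1/(r - 2).
An antiderivative is F(r) = log(r - 2) + 2*log(r + 1).
Then F(6) - F(4) = (2*log(2) + 2*log(7)) - (log(50)) = log(98/25).

log(98/25)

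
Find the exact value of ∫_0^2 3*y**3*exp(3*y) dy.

Integrate by parts 3 times (u = y^3, dv = 3*exp(3*y) dy).
An antiderivative is F(y) = (9*y**3 - 9*y**2 + 6*y - 2)*exp(3*y)/9.
Then F(2) - F(0) = (46*exp(6)/9) - (-2/9) = 2/9 + 46*exp(6)/9.

2/9 + 46*exp(6)/9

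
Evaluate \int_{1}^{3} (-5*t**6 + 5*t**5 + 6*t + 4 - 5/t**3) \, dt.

-58274/63

By the power rule, an antiderivative is F(t) = -5*t**7/7 + 5*t**6/6 + 3*t**2 + 4*t + 5/(2*t**2).
Then F(3) - F(1) = (-57668/63) - (202/21) = -58274/63.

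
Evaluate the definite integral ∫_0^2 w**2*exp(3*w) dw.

Integrate by parts twice (u = w^2, dv = exp(3*w) dw).
An antiderivative is F(w) = (9*w**2 - 6*w + 2)*exp(3*w)/27.
Then F(2) - F(0) = (26*exp(6)/27) - (2/27) = -2/27 + 26*exp(6)/27.

-2/27 + 26*exp(6)/27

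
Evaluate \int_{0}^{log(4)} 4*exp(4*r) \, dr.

Let u = exp(r), so du = exp(r) dr. When r = 0, u = 1; when r = log(4), u = 4.
The integral becomes 4·∫ u**3 du from 1 to 4, with antiderivative u**4.
Back in r: F(r) = exp(4*r).
Then F(log(4)) - F(0) = (256) - (1) = 255.

255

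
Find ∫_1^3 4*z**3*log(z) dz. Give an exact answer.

-20 + 81*log(3)

Integrate by parts once (u = ln z, dv = 4*z**3 dz).
An antiderivative is F(z) = z**4*(4*log(z) - 1)/4.
Then F(3) - F(1) = (-81/4 + 81*log(3)) - (-1/4) = -20 + 81*log(3).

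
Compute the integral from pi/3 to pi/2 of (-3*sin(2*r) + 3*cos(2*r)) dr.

-3*sqrt(3)/4 - 3/4

An antiderivative is F(r) = 3*sin(2*r)/2 + 3*cos(2*r)/2.
Then F(pi/2) - F(pi/3) = (-3/2) - (-3/4 + 3*sqrt(3)/4) = -3*sqrt(3)/4 - 3/4.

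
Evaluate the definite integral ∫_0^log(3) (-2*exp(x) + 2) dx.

An antiderivative is F(x) = 2*x - 2*exp(x).
Then F(log(3)) - F(0) = (-6 + 2*log(3)) - (-2) = -4 + 2*log(3).

-4 + 2*log(3)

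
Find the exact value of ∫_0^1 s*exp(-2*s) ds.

(-3 + exp(2))*exp(-2)/4

Integrate by parts once (u = s, dv = exp(-2*s) ds).
An antiderivative is F(s) = (-2*s - 1)*exp(-2*s)/4.
Then F(1) - F(0) = (-3*exp(-2)/4) - (-1/4) = (-3 + exp(2))*exp(-2)/4.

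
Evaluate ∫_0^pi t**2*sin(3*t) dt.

Integrate by parts twice (u = t^2, dv = sin(3*t) dt).
An antiderivative is F(t) = -t**2*cos(3*t)/3 + 2*t*sin(3*t)/9 + 2*cos(3*t)/27.
Then F(pi) - F(0) = (-2/27 + pi**2/3) - (2/27) = -4/27 + pi**2/3.

-4/27 + pi**2/3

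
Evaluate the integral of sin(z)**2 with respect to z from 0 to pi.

pi/2

Use the identity sin^2(z) = (1 - cos(2*z))/2.
An antiderivative is F(z) = z/2 - sin(2*z)/4.
Then F(pi) - F(0) = (pi/2) - (0) = pi/2.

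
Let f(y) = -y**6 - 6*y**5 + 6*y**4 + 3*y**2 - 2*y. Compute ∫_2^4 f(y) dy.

-179196/35

By the power rule, an antiderivative is F(y) = -y**7/7 - y**6 + 6*y**5/5 + y**3 - y**2.
Then F(4) - F(2) = (-180592/35) - (-1396/35) = -179196/35.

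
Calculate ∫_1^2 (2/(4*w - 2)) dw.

log(3)/2

An antiderivative is F(w) = log(4*w - 2)/2.
Then F(2) - F(1) = (log(6)/2) - (log(2)/2) = log(3)/2.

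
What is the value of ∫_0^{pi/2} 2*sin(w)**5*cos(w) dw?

1/3

Let u = sin(w), so du = cos(w) dw. When w = 0, u = 0; when w = pi/2, u = 1.
The integral becomes 2·∫ u**5 du from 0 to 1, with antiderivative u**6/3.
Back in w: F(w) = sin(w)**6/3.
Then F(pi/2) - F(0) = (1/3) - (0) = 1/3.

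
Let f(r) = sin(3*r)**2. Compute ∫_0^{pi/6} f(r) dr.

pi/12

Use the identity sin^2(3*r) = (1 - cos(6*r))/2.
An antiderivative is F(r) = r/2 - sin(6*r)/12.
Then F(pi/6) - F(0) = (pi/12) - (0) = pi/12.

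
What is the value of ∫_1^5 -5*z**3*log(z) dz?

195 - 3125*log(5)/4

Integrate by parts once (u = ln z, dv = -5*z**3 dz).
An antiderivative is F(z) = -5*z**4*(4*log(z) - 1)/16.
Then F(5) - F(1) = (3125/16 - 3125*log(5)/4) - (5/16) = 195 - 3125*log(5)/4.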